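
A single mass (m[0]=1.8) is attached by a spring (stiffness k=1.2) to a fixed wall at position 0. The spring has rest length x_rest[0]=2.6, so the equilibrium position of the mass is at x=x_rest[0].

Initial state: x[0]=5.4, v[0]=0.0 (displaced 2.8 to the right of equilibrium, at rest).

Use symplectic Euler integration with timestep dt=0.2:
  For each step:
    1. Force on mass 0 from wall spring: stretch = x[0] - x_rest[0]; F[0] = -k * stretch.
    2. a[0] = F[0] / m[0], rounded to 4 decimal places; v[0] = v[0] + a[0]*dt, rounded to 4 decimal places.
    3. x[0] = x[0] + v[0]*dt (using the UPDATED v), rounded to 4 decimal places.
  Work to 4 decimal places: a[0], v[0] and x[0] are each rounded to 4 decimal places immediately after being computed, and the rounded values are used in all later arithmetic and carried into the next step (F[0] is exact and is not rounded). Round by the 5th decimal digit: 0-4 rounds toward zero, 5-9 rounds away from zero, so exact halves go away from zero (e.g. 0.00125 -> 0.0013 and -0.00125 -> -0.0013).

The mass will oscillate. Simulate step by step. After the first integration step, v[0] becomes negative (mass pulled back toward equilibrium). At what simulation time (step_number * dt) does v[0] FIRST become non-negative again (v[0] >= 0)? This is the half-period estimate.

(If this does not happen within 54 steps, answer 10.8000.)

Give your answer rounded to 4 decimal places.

Step 0: x=[5.4000] v=[0.0000]
Step 1: x=[5.3253] v=[-0.3733]
Step 2: x=[5.1780] v=[-0.7367]
Step 3: x=[4.9619] v=[-1.0804]
Step 4: x=[4.6828] v=[-1.3953]
Step 5: x=[4.3482] v=[-1.6730]
Step 6: x=[3.9670] v=[-1.9061]
Step 7: x=[3.5493] v=[-2.0884]
Step 8: x=[3.1063] v=[-2.2150]
Step 9: x=[2.6498] v=[-2.2825]
Step 10: x=[2.1920] v=[-2.2891]
Step 11: x=[1.7451] v=[-2.2347]
Step 12: x=[1.3210] v=[-2.1207]
Step 13: x=[0.9310] v=[-1.9502]
Step 14: x=[0.5855] v=[-1.7277]
Step 15: x=[0.2937] v=[-1.4591]
Step 16: x=[0.0634] v=[-1.1516]
Step 17: x=[-0.0993] v=[-0.8134]
Step 18: x=[-0.1900] v=[-0.4535]
Step 19: x=[-0.2063] v=[-0.0815]
Step 20: x=[-0.1478] v=[0.2927]
First v>=0 after going negative at step 20, time=4.0000

Answer: 4.0000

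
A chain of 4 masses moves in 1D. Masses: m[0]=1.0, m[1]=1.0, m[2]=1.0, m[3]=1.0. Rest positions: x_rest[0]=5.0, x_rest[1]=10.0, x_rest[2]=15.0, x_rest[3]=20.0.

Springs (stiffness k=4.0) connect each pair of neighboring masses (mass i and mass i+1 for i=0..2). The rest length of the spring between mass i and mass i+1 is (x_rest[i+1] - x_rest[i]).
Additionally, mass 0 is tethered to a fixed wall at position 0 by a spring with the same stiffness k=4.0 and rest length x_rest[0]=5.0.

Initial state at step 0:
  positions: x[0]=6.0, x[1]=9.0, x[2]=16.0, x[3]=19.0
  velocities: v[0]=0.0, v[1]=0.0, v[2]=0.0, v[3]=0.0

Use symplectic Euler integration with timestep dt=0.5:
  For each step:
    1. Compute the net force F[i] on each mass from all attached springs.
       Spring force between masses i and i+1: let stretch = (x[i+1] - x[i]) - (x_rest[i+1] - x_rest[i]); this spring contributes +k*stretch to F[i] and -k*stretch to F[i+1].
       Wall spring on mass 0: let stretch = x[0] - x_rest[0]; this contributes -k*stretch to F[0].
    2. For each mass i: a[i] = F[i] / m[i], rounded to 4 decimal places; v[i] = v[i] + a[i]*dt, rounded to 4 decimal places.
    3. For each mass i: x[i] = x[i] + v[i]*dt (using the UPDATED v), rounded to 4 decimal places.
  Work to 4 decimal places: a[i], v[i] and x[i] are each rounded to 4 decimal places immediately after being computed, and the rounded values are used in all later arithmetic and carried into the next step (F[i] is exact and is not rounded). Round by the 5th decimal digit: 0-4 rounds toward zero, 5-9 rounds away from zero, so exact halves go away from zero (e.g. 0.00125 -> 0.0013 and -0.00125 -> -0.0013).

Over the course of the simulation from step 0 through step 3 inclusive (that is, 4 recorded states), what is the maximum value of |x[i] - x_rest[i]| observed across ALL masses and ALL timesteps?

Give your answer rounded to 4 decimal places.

Answer: 4.0000

Derivation:
Step 0: x=[6.0000 9.0000 16.0000 19.0000] v=[0.0000 0.0000 0.0000 0.0000]
Step 1: x=[3.0000 13.0000 12.0000 21.0000] v=[-6.0000 8.0000 -8.0000 4.0000]
Step 2: x=[7.0000 6.0000 18.0000 19.0000] v=[8.0000 -14.0000 12.0000 -4.0000]
Step 3: x=[3.0000 12.0000 13.0000 21.0000] v=[-8.0000 12.0000 -10.0000 4.0000]
Max displacement = 4.0000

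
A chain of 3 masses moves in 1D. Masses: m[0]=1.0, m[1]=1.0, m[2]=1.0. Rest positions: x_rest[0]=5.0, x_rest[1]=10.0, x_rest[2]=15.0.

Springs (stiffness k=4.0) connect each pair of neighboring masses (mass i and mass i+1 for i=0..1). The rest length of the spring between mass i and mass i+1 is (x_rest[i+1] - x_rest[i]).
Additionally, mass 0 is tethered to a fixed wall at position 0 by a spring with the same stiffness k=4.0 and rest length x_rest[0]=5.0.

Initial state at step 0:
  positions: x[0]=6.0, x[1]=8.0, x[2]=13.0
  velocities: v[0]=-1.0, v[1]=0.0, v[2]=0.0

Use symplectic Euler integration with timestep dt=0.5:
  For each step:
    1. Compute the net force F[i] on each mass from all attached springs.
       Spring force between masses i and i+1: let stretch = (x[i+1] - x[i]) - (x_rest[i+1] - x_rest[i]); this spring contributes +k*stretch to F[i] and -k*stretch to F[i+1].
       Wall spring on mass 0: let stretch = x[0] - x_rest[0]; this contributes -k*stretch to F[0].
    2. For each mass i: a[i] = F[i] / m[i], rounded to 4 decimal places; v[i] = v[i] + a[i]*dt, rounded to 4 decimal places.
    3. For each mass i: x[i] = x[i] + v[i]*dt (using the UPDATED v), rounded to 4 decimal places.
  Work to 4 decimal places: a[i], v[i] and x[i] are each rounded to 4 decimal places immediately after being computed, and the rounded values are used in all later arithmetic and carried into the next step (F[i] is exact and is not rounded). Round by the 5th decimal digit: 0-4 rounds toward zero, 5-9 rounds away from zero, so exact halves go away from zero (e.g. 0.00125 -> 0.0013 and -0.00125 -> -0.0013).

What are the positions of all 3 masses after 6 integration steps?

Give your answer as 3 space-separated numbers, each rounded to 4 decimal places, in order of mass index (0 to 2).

Answer: 3.5000 12.0000 17.0000

Derivation:
Step 0: x=[6.0000 8.0000 13.0000] v=[-1.0000 0.0000 0.0000]
Step 1: x=[1.5000 11.0000 13.0000] v=[-9.0000 6.0000 0.0000]
Step 2: x=[5.0000 6.5000 16.0000] v=[7.0000 -9.0000 6.0000]
Step 3: x=[5.0000 10.0000 14.5000] v=[0.0000 7.0000 -3.0000]
Step 4: x=[5.0000 13.0000 13.5000] v=[0.0000 6.0000 -2.0000]
Step 5: x=[8.0000 8.5000 17.0000] v=[6.0000 -9.0000 7.0000]
Step 6: x=[3.5000 12.0000 17.0000] v=[-9.0000 7.0000 0.0000]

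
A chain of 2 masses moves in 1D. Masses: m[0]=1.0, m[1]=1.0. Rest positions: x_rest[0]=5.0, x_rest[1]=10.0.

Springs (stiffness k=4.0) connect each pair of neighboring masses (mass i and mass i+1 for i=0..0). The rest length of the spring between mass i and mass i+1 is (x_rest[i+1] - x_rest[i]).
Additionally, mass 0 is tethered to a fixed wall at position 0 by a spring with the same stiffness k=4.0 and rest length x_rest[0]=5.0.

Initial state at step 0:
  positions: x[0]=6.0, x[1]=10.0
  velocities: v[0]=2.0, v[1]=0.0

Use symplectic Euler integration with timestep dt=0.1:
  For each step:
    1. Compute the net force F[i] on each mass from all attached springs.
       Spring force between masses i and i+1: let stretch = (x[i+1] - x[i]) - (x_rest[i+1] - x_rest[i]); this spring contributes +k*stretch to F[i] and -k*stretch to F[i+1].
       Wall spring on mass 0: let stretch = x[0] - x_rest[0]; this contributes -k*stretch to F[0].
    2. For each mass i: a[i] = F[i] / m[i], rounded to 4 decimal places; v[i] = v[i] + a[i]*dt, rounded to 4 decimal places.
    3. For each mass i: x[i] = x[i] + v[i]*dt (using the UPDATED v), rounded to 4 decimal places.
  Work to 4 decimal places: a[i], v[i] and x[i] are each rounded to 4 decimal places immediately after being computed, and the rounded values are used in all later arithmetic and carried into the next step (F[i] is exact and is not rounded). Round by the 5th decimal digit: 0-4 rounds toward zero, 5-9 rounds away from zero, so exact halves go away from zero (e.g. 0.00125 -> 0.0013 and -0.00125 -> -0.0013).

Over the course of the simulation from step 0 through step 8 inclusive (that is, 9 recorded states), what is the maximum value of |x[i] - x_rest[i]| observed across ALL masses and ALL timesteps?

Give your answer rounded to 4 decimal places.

Step 0: x=[6.0000 10.0000] v=[2.0000 0.0000]
Step 1: x=[6.1200 10.0400] v=[1.2000 0.4000]
Step 2: x=[6.1520 10.1232] v=[0.3200 0.8320]
Step 3: x=[6.0968 10.2476] v=[-0.5523 1.2435]
Step 4: x=[5.9637 10.4059] v=[-1.3307 1.5832]
Step 5: x=[5.7698 10.5865] v=[-1.9393 1.8063]
Step 6: x=[5.5378 10.7745] v=[-2.3205 1.8796]
Step 7: x=[5.2937 10.9530] v=[-2.4409 1.7849]
Step 8: x=[5.0642 11.1051] v=[-2.2947 1.5212]
Max displacement = 1.1520

Answer: 1.1520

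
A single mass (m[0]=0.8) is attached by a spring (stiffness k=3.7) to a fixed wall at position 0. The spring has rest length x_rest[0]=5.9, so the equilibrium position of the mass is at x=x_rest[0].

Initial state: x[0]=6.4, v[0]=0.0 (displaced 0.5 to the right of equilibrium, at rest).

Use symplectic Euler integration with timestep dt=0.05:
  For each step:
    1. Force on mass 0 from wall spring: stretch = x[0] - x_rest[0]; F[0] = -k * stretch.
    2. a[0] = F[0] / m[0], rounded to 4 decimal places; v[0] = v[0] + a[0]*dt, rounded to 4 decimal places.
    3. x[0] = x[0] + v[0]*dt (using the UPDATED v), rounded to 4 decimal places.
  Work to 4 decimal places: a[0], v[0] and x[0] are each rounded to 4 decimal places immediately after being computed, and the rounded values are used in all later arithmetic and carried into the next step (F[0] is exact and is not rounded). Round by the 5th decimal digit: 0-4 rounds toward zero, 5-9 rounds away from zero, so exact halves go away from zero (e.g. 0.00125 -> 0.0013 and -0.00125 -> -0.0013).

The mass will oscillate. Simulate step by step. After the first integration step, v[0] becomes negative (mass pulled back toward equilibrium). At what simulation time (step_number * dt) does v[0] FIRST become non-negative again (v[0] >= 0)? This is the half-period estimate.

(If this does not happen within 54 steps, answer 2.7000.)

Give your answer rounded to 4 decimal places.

Step 0: x=[6.4000] v=[0.0000]
Step 1: x=[6.3942] v=[-0.1156]
Step 2: x=[6.3827] v=[-0.2299]
Step 3: x=[6.3656] v=[-0.3415]
Step 4: x=[6.3431] v=[-0.4492]
Step 5: x=[6.3155] v=[-0.5517]
Step 6: x=[6.2831] v=[-0.6478]
Step 7: x=[6.2463] v=[-0.7364]
Step 8: x=[6.2055] v=[-0.8165]
Step 9: x=[6.1611] v=[-0.8871]
Step 10: x=[6.1137] v=[-0.9475]
Step 11: x=[6.0639] v=[-0.9969]
Step 12: x=[6.0122] v=[-1.0348]
Step 13: x=[5.9592] v=[-1.0607]
Step 14: x=[5.9055] v=[-1.0744]
Step 15: x=[5.8517] v=[-1.0757]
Step 16: x=[5.7985] v=[-1.0645]
Step 17: x=[5.7465] v=[-1.0410]
Step 18: x=[5.6962] v=[-1.0055]
Step 19: x=[5.6483] v=[-0.9584]
Step 20: x=[5.6033] v=[-0.9002]
Step 21: x=[5.5617] v=[-0.8316]
Step 22: x=[5.5240] v=[-0.7534]
Step 23: x=[5.4907] v=[-0.6665]
Step 24: x=[5.4621] v=[-0.5719]
Step 25: x=[5.4386] v=[-0.4706]
Step 26: x=[5.4204] v=[-0.3639]
Step 27: x=[5.4078] v=[-0.2530]
Step 28: x=[5.4008] v=[-0.1392]
Step 29: x=[5.3996] v=[-0.0238]
Step 30: x=[5.4042] v=[0.0919]
First v>=0 after going negative at step 30, time=1.5000

Answer: 1.5000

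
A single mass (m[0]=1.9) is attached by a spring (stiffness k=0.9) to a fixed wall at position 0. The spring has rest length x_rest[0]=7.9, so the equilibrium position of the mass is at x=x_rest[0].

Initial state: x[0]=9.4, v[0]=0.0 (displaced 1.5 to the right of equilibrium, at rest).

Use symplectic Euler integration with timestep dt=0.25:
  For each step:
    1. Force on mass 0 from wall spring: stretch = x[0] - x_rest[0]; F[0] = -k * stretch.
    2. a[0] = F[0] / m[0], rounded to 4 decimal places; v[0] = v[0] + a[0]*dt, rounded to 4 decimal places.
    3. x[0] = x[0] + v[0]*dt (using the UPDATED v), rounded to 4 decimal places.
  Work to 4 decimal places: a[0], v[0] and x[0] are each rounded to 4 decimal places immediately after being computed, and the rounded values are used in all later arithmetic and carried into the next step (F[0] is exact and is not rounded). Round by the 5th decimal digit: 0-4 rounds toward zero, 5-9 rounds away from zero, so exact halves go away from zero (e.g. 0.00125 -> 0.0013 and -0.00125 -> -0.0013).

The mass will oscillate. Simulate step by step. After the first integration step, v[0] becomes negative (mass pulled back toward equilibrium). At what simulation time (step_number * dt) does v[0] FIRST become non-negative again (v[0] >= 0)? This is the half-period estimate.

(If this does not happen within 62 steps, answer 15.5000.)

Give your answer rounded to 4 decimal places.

Step 0: x=[9.4000] v=[0.0000]
Step 1: x=[9.3556] v=[-0.1776]
Step 2: x=[9.2681] v=[-0.3500]
Step 3: x=[9.1401] v=[-0.5120]
Step 4: x=[8.9754] v=[-0.6589]
Step 5: x=[8.7788] v=[-0.7863]
Step 6: x=[8.5562] v=[-0.8904]
Step 7: x=[8.3142] v=[-0.9681]
Step 8: x=[8.0599] v=[-1.0172]
Step 9: x=[7.8009] v=[-1.0361]
Step 10: x=[7.5448] v=[-1.0244]
Step 11: x=[7.2992] v=[-0.9823]
Step 12: x=[7.0714] v=[-0.9112]
Step 13: x=[6.8681] v=[-0.8131]
Step 14: x=[6.6954] v=[-0.6909]
Step 15: x=[6.5583] v=[-0.5483]
Step 16: x=[6.4610] v=[-0.3894]
Step 17: x=[6.4063] v=[-0.2190]
Step 18: x=[6.3958] v=[-0.0421]
Step 19: x=[6.4298] v=[0.1360]
First v>=0 after going negative at step 19, time=4.7500

Answer: 4.7500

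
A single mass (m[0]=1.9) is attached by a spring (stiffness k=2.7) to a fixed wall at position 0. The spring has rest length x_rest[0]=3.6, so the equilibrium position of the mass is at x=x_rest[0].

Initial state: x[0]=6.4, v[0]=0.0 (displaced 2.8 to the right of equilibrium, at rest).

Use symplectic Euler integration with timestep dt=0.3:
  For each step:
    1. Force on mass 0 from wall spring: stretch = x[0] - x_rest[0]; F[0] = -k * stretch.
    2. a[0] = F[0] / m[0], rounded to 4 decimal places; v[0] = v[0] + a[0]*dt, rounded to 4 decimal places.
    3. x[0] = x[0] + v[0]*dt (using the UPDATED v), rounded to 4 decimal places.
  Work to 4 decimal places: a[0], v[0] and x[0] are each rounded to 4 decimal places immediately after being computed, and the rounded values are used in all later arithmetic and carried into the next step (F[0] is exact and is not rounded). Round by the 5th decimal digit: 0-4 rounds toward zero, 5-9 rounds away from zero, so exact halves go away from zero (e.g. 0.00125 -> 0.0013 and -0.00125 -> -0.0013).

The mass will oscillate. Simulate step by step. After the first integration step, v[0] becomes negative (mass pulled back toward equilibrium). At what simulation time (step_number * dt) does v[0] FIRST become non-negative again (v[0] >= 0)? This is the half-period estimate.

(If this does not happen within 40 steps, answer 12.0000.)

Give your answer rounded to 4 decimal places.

Step 0: x=[6.4000] v=[0.0000]
Step 1: x=[6.0419] v=[-1.1937]
Step 2: x=[5.3715] v=[-2.2347]
Step 3: x=[4.4745] v=[-2.9899]
Step 4: x=[3.4657] v=[-3.3627]
Step 5: x=[2.4741] v=[-3.3055]
Step 6: x=[1.6265] v=[-2.8255]
Step 7: x=[1.0312] v=[-1.9842]
Step 8: x=[0.7645] v=[-0.8891]
Step 9: x=[0.8604] v=[0.3197]
First v>=0 after going negative at step 9, time=2.7000

Answer: 2.7000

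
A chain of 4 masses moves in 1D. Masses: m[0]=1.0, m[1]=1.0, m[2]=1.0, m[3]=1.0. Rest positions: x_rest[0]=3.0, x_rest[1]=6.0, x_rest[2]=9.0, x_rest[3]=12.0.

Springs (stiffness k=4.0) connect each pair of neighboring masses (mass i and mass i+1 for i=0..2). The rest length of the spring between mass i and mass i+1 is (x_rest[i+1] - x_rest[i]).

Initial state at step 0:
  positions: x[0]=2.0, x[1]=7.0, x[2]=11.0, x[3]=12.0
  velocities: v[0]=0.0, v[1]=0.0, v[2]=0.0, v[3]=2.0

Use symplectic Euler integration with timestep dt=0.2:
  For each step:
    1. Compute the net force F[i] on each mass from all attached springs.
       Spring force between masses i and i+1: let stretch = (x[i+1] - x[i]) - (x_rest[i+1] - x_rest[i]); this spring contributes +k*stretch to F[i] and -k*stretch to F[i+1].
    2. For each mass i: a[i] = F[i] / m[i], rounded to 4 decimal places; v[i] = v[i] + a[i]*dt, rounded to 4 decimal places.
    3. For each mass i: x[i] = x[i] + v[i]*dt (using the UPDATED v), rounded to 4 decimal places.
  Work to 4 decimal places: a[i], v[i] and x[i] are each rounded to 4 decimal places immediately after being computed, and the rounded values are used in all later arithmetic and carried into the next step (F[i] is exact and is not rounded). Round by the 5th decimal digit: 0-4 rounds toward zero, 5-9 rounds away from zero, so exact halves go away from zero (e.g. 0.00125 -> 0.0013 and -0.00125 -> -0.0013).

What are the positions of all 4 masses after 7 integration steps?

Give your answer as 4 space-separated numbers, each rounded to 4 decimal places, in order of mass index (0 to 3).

Step 0: x=[2.0000 7.0000 11.0000 12.0000] v=[0.0000 0.0000 0.0000 2.0000]
Step 1: x=[2.3200 6.8400 10.5200 12.7200] v=[1.6000 -0.8000 -2.4000 3.6000]
Step 2: x=[2.8832 6.5456 9.8032 13.5680] v=[2.8160 -1.4720 -3.5840 4.2400]
Step 3: x=[3.5524 6.1864 9.1676 14.2936] v=[3.3459 -1.7958 -3.1782 3.6282]
Step 4: x=[4.1630 5.8828 8.8751 14.6791] v=[3.0531 -1.5180 -1.4624 1.9274]
Step 5: x=[4.5688 5.7828 9.0325 14.6159] v=[2.0289 -0.5000 0.7870 -0.3158]
Step 6: x=[4.6888 6.0085 9.5633 14.1394] v=[0.6001 1.1286 2.6540 -2.3825]
Step 7: x=[4.5400 6.5918 10.2575 13.4107] v=[-0.7441 2.9167 3.4710 -3.6434]

Answer: 4.5400 6.5918 10.2575 13.4107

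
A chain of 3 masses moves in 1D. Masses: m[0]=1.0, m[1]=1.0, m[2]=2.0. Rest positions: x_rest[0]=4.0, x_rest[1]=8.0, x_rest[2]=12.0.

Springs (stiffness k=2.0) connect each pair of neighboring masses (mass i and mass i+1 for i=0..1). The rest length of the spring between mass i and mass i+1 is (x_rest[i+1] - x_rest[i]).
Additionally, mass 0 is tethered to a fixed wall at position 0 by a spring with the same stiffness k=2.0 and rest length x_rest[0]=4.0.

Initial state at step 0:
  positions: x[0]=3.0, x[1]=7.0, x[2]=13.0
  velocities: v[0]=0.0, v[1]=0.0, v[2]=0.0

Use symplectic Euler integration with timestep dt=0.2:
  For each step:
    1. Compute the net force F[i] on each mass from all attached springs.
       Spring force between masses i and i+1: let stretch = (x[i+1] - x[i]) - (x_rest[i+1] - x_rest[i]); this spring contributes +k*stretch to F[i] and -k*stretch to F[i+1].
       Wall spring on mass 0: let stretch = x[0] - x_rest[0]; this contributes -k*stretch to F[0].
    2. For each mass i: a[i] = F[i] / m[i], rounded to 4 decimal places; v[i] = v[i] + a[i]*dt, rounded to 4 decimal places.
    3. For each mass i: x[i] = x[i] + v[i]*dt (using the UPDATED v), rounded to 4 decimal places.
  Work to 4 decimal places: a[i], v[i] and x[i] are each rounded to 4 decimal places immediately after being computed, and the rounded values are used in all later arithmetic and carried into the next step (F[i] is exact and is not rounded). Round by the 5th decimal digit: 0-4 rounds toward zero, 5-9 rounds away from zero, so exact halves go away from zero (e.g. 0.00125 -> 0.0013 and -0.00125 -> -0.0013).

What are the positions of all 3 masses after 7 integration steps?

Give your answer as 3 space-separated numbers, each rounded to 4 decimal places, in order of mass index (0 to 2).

Answer: 4.9157 9.1173 11.7121

Derivation:
Step 0: x=[3.0000 7.0000 13.0000] v=[0.0000 0.0000 0.0000]
Step 1: x=[3.0800 7.1600 12.9200] v=[0.4000 0.8000 -0.4000]
Step 2: x=[3.2400 7.4544 12.7696] v=[0.8000 1.4720 -0.7520]
Step 3: x=[3.4780 7.8369 12.5666] v=[1.1898 1.9123 -1.0150]
Step 4: x=[3.7864 8.2490 12.3344] v=[1.5422 2.0606 -1.1609]
Step 5: x=[4.1489 8.6309 12.0988] v=[1.8127 1.9097 -1.1780]
Step 6: x=[4.5381 8.9317 11.8845] v=[1.9459 1.5041 -1.0716]
Step 7: x=[4.9157 9.1173 11.7121] v=[1.8881 0.9278 -0.8622]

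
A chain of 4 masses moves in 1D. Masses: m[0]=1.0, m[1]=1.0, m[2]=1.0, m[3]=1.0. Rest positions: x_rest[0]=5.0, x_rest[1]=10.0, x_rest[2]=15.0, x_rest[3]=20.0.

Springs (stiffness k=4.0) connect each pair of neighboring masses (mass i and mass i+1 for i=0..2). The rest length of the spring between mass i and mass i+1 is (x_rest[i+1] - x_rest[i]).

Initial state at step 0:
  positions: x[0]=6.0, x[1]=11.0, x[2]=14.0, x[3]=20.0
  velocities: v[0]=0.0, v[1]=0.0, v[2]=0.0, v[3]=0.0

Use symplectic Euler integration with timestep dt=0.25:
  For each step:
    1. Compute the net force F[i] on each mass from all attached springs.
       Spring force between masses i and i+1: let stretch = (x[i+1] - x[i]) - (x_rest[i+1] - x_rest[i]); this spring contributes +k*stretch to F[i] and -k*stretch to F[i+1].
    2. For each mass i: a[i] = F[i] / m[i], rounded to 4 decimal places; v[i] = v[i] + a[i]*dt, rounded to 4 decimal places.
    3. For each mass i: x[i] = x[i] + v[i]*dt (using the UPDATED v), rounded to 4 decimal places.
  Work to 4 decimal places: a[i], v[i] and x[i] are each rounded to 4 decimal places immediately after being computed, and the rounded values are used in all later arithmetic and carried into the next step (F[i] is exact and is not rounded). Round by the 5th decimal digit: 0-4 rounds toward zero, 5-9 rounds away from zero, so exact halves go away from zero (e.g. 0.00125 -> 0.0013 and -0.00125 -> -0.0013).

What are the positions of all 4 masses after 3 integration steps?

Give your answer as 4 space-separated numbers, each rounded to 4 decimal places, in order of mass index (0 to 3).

Answer: 5.5156 9.7969 16.1406 19.5469

Derivation:
Step 0: x=[6.0000 11.0000 14.0000 20.0000] v=[0.0000 0.0000 0.0000 0.0000]
Step 1: x=[6.0000 10.5000 14.7500 19.7500] v=[0.0000 -2.0000 3.0000 -1.0000]
Step 2: x=[5.8750 9.9375 15.6875 19.5000] v=[-0.5000 -2.2500 3.7500 -1.0000]
Step 3: x=[5.5156 9.7969 16.1406 19.5469] v=[-1.4375 -0.5625 1.8125 0.1875]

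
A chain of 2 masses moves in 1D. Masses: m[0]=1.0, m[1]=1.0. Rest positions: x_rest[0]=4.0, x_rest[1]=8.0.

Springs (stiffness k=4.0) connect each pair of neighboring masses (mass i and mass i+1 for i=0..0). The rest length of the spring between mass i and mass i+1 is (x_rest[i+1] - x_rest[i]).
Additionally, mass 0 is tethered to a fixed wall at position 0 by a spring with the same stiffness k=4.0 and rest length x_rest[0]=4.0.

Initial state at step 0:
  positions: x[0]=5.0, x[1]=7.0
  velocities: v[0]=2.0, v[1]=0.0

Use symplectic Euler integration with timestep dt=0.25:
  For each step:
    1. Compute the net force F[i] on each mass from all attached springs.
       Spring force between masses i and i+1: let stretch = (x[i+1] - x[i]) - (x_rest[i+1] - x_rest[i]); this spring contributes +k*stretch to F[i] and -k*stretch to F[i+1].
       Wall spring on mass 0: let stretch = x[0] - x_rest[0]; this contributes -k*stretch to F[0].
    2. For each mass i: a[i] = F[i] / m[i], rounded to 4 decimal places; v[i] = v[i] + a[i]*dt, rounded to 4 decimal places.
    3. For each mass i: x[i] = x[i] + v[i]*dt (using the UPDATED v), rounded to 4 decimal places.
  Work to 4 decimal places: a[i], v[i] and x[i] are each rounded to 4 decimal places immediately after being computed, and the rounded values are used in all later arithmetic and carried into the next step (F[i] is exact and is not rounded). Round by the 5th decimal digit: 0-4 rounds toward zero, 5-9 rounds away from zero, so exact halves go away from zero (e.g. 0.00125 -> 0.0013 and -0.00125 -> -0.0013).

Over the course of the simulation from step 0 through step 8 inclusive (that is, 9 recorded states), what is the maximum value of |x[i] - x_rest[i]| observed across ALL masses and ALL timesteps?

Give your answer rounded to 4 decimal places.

Step 0: x=[5.0000 7.0000] v=[2.0000 0.0000]
Step 1: x=[4.7500 7.5000] v=[-1.0000 2.0000]
Step 2: x=[4.0000 8.3125] v=[-3.0000 3.2500]
Step 3: x=[3.3281 9.0469] v=[-2.6875 2.9375]
Step 4: x=[3.2539 9.3516] v=[-0.2968 1.2187]
Step 5: x=[3.8907 9.1319] v=[2.5470 -0.8790]
Step 6: x=[4.8651 8.6019] v=[3.8975 -2.1202]
Step 7: x=[5.5574 8.1377] v=[2.7692 -1.8570]
Step 8: x=[5.5054 8.0284] v=[-0.2079 -0.4373]
Max displacement = 1.5574

Answer: 1.5574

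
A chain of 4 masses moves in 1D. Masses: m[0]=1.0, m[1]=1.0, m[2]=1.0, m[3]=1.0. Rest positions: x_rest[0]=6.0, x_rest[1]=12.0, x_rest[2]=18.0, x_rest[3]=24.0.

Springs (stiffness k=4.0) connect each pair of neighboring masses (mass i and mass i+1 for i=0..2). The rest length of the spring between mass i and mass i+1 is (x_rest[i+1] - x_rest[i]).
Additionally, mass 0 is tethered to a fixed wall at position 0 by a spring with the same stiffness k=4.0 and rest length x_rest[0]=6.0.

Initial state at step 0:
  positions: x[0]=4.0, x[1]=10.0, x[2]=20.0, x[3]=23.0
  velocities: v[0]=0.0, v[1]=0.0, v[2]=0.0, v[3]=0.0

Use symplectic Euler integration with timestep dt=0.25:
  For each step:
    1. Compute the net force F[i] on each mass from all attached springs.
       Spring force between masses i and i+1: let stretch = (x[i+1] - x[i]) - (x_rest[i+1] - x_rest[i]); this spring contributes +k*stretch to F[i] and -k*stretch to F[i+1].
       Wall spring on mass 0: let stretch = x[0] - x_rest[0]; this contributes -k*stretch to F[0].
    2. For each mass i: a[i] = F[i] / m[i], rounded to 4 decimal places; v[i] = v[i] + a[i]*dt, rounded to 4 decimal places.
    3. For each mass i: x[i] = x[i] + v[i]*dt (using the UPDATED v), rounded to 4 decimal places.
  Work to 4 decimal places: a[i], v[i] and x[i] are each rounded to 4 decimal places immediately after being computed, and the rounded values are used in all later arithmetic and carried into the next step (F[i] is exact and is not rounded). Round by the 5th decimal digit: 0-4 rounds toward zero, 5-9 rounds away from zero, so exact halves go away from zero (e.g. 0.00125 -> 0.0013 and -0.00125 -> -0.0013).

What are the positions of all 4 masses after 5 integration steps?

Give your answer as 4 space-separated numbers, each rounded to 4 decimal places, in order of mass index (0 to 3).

Answer: 8.0684 11.6885 17.8946 22.8595

Derivation:
Step 0: x=[4.0000 10.0000 20.0000 23.0000] v=[0.0000 0.0000 0.0000 0.0000]
Step 1: x=[4.5000 11.0000 18.2500 23.7500] v=[2.0000 4.0000 -7.0000 3.0000]
Step 2: x=[5.5000 12.1875 16.0625 24.6250] v=[4.0000 4.7500 -8.7500 3.5000]
Step 3: x=[6.7969 12.6719 15.0469 24.8594] v=[5.1875 1.9375 -4.0625 0.9375]
Step 4: x=[7.8633 12.2813 15.8907 24.1407] v=[4.2656 -1.5625 3.3750 -2.8750]
Step 5: x=[8.0684 11.6885 17.8946 22.8595] v=[0.8203 -2.3711 8.0156 -5.1250]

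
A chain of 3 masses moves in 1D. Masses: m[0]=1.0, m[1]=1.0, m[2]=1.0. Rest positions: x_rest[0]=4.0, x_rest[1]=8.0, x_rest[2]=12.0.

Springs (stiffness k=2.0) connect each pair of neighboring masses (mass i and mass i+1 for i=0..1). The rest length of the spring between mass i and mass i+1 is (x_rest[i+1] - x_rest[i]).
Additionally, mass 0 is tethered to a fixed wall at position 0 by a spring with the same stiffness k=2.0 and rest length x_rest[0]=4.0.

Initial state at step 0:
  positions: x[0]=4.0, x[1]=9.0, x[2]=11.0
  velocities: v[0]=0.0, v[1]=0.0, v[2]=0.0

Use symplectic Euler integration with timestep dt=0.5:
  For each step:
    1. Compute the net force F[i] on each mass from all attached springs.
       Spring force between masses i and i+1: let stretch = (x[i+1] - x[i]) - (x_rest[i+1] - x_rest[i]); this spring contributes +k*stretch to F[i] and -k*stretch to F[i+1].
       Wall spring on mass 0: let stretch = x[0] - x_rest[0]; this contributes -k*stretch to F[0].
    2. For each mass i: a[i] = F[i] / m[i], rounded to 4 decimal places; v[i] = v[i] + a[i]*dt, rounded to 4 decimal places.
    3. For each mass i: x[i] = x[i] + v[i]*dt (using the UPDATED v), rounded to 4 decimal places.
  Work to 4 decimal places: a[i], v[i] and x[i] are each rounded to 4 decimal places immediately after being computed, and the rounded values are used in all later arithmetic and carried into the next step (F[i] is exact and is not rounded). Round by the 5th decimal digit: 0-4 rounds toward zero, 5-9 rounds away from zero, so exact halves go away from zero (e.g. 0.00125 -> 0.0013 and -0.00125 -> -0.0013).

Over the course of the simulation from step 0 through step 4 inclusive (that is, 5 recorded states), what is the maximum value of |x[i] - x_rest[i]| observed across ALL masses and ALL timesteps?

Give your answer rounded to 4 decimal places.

Step 0: x=[4.0000 9.0000 11.0000] v=[0.0000 0.0000 0.0000]
Step 1: x=[4.5000 7.5000 12.0000] v=[1.0000 -3.0000 2.0000]
Step 2: x=[4.2500 6.7500 12.7500] v=[-0.5000 -1.5000 1.5000]
Step 3: x=[3.1250 7.7500 12.5000] v=[-2.2500 2.0000 -0.5000]
Step 4: x=[2.7500 8.8125 11.8750] v=[-0.7500 2.1250 -1.2500]
Max displacement = 1.2500

Answer: 1.2500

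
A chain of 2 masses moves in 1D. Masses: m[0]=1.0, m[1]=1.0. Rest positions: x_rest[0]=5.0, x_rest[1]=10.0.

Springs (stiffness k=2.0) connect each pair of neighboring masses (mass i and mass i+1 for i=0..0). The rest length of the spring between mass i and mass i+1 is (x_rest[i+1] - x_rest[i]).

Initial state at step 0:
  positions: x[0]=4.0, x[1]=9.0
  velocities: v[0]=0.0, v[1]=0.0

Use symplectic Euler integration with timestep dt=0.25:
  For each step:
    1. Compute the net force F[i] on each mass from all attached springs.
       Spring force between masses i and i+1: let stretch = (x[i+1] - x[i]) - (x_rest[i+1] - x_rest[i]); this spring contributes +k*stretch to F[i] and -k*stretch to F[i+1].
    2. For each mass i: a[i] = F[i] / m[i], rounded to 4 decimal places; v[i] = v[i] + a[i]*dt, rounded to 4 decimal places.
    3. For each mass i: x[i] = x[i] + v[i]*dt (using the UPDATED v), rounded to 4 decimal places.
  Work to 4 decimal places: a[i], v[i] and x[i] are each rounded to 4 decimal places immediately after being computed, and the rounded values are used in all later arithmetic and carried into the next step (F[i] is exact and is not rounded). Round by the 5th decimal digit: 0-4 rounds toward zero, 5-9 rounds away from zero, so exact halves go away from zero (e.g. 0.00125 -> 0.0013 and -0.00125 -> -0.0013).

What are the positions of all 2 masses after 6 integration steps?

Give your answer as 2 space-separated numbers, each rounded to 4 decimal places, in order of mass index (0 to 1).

Answer: 4.0000 9.0000

Derivation:
Step 0: x=[4.0000 9.0000] v=[0.0000 0.0000]
Step 1: x=[4.0000 9.0000] v=[0.0000 0.0000]
Step 2: x=[4.0000 9.0000] v=[0.0000 0.0000]
Step 3: x=[4.0000 9.0000] v=[0.0000 0.0000]
Step 4: x=[4.0000 9.0000] v=[0.0000 0.0000]
Step 5: x=[4.0000 9.0000] v=[0.0000 0.0000]
Step 6: x=[4.0000 9.0000] v=[0.0000 0.0000]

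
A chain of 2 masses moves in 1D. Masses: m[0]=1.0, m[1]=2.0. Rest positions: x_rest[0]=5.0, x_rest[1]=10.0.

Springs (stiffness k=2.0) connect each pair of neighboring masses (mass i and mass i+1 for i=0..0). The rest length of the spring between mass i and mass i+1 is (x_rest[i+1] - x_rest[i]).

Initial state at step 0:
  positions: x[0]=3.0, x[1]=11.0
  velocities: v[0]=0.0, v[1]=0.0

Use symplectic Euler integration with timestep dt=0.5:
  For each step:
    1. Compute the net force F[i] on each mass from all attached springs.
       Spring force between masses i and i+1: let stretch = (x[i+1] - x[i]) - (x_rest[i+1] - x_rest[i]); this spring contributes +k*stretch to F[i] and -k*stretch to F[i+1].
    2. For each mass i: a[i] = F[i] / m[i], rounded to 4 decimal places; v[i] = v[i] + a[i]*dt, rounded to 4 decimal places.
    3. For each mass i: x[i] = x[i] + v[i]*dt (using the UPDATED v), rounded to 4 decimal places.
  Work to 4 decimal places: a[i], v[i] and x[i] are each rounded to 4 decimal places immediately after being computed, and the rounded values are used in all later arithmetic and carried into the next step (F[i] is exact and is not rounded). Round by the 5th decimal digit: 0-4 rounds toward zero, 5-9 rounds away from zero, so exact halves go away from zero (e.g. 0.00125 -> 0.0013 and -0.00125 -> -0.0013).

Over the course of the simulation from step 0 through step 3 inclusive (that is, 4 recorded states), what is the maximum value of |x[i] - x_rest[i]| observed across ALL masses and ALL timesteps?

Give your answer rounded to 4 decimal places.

Step 0: x=[3.0000 11.0000] v=[0.0000 0.0000]
Step 1: x=[4.5000 10.2500] v=[3.0000 -1.5000]
Step 2: x=[6.3750 9.3125] v=[3.7500 -1.8750]
Step 3: x=[7.2188 8.8906] v=[1.6875 -0.8438]
Max displacement = 2.2188

Answer: 2.2188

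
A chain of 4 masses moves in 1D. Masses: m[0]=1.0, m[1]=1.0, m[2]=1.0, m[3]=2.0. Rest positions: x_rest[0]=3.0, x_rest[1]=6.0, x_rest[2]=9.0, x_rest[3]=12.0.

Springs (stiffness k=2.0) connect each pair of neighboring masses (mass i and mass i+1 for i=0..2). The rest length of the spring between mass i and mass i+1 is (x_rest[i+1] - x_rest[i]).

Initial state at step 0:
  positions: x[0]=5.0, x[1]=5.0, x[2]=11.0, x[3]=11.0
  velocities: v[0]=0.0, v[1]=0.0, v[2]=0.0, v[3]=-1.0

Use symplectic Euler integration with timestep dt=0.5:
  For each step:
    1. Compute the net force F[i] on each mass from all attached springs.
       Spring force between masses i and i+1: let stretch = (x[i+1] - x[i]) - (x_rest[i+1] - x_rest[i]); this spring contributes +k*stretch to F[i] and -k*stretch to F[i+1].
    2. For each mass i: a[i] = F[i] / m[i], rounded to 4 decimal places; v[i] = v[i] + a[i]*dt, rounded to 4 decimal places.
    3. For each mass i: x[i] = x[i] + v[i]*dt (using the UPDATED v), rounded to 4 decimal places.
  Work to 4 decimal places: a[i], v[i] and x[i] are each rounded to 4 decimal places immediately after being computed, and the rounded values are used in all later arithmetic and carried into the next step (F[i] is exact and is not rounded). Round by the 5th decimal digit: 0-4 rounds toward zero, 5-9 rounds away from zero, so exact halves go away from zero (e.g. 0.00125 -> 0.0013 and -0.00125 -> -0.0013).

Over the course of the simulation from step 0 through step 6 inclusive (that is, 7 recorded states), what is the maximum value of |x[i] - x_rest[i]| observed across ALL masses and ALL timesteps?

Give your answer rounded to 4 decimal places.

Answer: 3.2031

Derivation:
Step 0: x=[5.0000 5.0000 11.0000 11.0000] v=[0.0000 0.0000 0.0000 -1.0000]
Step 1: x=[3.5000 8.0000 8.0000 11.2500] v=[-3.0000 6.0000 -6.0000 0.5000]
Step 2: x=[2.7500 8.7500 6.6250 11.4375] v=[-1.5000 1.5000 -2.7500 0.3750]
Step 3: x=[3.5000 5.4375 8.7188 11.1719] v=[1.5000 -6.6250 4.1875 -0.5313]
Step 4: x=[3.7188 2.7969 10.3985 11.0430] v=[0.4375 -5.2812 3.3593 -0.2579]
Step 5: x=[1.9766 4.4181 8.5996 11.5030] v=[-3.4844 3.2423 -3.5978 0.9199]
Step 6: x=[-0.0449 6.9093 6.1617 11.9871] v=[-4.0429 4.9823 -4.8759 0.9682]
Max displacement = 3.2031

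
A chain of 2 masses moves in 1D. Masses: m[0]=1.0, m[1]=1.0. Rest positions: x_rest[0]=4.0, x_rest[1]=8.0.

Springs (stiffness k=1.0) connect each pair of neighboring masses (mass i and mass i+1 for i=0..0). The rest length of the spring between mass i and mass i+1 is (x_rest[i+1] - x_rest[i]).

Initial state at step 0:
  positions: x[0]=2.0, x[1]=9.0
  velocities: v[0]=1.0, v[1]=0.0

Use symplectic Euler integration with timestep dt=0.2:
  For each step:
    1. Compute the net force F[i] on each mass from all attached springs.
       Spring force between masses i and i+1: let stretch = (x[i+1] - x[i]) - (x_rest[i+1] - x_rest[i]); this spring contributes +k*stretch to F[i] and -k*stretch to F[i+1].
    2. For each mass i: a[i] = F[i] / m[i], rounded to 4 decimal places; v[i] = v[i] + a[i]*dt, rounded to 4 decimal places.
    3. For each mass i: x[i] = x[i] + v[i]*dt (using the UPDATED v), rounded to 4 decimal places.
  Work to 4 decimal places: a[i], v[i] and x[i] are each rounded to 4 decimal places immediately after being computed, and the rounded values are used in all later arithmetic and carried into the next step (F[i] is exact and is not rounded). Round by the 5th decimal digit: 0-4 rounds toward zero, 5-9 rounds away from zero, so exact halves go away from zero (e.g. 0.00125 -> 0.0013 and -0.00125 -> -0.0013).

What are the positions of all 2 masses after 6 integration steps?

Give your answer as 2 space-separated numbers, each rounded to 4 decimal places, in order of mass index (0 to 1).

Answer: 4.8638 7.3362

Derivation:
Step 0: x=[2.0000 9.0000] v=[1.0000 0.0000]
Step 1: x=[2.3200 8.8800] v=[1.6000 -0.6000]
Step 2: x=[2.7424 8.6576] v=[2.1120 -1.1120]
Step 3: x=[3.2414 8.3586] v=[2.4950 -1.4950]
Step 4: x=[3.7851 8.0149] v=[2.7184 -1.7184]
Step 5: x=[4.3380 7.6620] v=[2.7644 -1.7644]
Step 6: x=[4.8638 7.3362] v=[2.6292 -1.6292]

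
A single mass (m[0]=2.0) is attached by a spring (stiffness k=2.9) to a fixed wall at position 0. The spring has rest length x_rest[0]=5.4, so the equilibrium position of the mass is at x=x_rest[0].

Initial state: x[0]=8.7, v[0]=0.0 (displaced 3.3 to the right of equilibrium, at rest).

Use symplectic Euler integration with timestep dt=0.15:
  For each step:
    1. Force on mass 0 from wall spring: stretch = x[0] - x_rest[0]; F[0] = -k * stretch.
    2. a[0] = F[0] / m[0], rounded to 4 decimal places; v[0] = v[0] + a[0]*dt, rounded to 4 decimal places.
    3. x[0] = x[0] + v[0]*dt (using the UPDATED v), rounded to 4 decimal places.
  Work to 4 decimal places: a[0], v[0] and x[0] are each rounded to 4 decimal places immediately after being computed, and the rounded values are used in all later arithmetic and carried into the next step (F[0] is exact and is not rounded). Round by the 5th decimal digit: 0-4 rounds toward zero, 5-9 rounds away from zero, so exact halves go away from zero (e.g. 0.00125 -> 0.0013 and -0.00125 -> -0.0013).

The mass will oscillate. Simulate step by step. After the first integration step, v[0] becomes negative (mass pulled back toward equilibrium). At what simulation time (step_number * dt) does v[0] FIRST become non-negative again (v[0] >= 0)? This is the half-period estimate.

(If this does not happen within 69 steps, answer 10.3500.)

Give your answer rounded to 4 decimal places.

Step 0: x=[8.7000] v=[0.0000]
Step 1: x=[8.5923] v=[-0.7178]
Step 2: x=[8.3805] v=[-1.4121]
Step 3: x=[8.0714] v=[-2.0604]
Step 4: x=[7.6752] v=[-2.6414]
Step 5: x=[7.2048] v=[-3.1363]
Step 6: x=[6.6755] v=[-3.5289]
Step 7: x=[6.1046] v=[-3.8063]
Step 8: x=[5.5107] v=[-3.9596]
Step 9: x=[4.9131] v=[-3.9837]
Step 10: x=[4.3314] v=[-3.8778]
Step 11: x=[3.7846] v=[-3.6454]
Step 12: x=[3.2905] v=[-3.2941]
Step 13: x=[2.8652] v=[-2.8353]
Step 14: x=[2.5226] v=[-2.2840]
Step 15: x=[2.2739] v=[-1.6582]
Step 16: x=[2.1272] v=[-0.9783]
Step 17: x=[2.0872] v=[-0.2665]
Step 18: x=[2.1553] v=[0.4540]
First v>=0 after going negative at step 18, time=2.7000

Answer: 2.7000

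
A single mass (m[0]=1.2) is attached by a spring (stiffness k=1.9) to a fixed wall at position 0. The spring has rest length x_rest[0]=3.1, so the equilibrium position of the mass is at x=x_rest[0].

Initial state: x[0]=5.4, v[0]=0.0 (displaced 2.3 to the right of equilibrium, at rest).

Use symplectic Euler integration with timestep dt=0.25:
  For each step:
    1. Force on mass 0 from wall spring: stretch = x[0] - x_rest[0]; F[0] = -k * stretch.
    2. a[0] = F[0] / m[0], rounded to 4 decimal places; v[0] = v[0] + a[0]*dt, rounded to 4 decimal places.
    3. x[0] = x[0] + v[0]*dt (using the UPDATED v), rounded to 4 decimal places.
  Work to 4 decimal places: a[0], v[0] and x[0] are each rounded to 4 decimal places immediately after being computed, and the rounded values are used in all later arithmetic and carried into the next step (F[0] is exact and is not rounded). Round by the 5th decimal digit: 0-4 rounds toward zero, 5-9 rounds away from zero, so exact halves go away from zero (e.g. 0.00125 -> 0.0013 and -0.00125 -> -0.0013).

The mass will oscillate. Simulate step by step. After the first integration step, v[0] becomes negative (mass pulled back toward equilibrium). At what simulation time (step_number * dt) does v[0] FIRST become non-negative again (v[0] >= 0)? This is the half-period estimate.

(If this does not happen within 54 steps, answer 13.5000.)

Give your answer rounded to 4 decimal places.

Answer: 2.5000

Derivation:
Step 0: x=[5.4000] v=[0.0000]
Step 1: x=[5.1724] v=[-0.9104]
Step 2: x=[4.7397] v=[-1.7307]
Step 3: x=[4.1448] v=[-2.3798]
Step 4: x=[3.4465] v=[-2.7934]
Step 5: x=[2.7139] v=[-2.9306]
Step 6: x=[2.0195] v=[-2.7778]
Step 7: x=[1.4320] v=[-2.3501]
Step 8: x=[1.0095] v=[-1.6899]
Step 9: x=[0.7939] v=[-0.8624]
Step 10: x=[0.8065] v=[0.0504]
First v>=0 after going negative at step 10, time=2.5000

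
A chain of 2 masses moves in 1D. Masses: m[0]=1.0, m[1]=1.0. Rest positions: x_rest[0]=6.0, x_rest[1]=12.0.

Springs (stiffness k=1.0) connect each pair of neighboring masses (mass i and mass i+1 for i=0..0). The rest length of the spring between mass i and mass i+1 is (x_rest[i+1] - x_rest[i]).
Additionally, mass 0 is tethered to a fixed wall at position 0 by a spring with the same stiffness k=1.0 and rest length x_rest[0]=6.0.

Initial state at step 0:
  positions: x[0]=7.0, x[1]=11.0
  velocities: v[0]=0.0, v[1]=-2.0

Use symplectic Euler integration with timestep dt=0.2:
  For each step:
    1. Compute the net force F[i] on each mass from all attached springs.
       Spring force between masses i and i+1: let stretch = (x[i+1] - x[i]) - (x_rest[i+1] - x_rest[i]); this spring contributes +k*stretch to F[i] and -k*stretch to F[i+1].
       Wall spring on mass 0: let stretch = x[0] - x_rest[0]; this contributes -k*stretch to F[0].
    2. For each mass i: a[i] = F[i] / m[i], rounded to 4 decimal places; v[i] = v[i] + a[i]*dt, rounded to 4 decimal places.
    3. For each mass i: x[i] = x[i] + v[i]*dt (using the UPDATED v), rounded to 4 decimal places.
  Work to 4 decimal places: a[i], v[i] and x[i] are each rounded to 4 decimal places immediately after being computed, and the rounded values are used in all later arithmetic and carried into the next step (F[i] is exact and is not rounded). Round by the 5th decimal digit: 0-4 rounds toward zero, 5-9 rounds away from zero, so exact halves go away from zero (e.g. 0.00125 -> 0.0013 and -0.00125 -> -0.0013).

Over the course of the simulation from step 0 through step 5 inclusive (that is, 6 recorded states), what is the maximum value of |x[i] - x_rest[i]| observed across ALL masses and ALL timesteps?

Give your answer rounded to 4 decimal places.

Answer: 1.7633

Derivation:
Step 0: x=[7.0000 11.0000] v=[0.0000 -2.0000]
Step 1: x=[6.8800 10.6800] v=[-0.6000 -1.6000]
Step 2: x=[6.6368 10.4480] v=[-1.2160 -1.1600]
Step 3: x=[6.2806 10.3036] v=[-1.7811 -0.7222]
Step 4: x=[5.8341 10.2382] v=[-2.2326 -0.3268]
Step 5: x=[5.3304 10.2367] v=[-2.5186 -0.0076]
Max displacement = 1.7633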